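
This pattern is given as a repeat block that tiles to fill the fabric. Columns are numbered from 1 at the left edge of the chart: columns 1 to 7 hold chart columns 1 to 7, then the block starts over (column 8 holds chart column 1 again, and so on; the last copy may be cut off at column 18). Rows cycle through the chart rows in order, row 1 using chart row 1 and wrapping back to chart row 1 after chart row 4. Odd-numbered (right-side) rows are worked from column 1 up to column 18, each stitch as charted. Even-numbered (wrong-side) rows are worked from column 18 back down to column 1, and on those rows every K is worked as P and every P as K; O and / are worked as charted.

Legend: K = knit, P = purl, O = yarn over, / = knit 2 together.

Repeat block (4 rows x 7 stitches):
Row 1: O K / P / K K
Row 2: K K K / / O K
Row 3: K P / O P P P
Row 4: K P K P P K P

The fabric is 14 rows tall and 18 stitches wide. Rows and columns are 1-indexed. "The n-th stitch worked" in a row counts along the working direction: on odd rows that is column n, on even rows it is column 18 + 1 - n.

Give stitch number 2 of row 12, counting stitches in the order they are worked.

== STITCH ==
P

Derivation:
Row 12: (12-1) mod 4 = 3, so use chart row 4. Even row -> WS.
Chart row 4 tiled across columns 1-18: K P K P P K P K P K P P K P K P K P
Wrong side: read the tiled row from column 18 down to 1 and exchange K with P (leave O, /).
Row 12 as worked: K P K P K P K K P K P K P K K P K P
The 2nd stitch worked is P.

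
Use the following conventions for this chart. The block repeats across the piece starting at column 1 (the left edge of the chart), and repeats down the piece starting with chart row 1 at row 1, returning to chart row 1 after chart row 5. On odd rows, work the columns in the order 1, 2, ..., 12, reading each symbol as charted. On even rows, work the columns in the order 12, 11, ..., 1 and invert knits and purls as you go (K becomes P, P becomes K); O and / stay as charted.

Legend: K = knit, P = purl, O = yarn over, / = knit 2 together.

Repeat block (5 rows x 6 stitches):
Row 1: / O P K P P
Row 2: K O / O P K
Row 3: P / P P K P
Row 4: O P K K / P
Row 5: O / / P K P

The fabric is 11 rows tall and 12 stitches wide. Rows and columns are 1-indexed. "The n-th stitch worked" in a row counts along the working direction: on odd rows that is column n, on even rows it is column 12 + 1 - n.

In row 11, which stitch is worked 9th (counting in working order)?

For row 11: chart row = ((11-1) mod 5) + 1 = 1; this is a RS (odd) row.
Chart row 1 tiled across columns 1-12: / O P K P P / O P K P P
RS: work column 1 to column 12, symbols as charted — the tiled row is the row as worked.
Stitch 9 in working order -> P

Result:
P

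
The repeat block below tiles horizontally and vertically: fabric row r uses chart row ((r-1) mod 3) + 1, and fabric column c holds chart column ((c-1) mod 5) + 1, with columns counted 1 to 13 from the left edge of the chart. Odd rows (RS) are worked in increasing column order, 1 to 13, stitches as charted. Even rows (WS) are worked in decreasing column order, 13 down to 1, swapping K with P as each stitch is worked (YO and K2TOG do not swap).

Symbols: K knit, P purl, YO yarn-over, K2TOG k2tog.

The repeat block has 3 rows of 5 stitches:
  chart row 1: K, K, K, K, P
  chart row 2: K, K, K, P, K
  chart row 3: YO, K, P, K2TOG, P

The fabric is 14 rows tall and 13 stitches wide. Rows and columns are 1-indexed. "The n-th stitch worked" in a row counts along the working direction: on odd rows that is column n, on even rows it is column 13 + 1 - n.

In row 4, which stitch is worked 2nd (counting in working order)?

== STITCH ==
P

Derivation:
Row 4 uses chart row ((4-1) mod 3)+1 = 1. Row 4 is even, so WS.
Chart row 1 tiled across columns 1-13: K K K K P K K K K P K K K
WS: work from column 13 back to column 1 (reverse the tiled row), swapping K<->P (YO and K2TOG unchanged).
Row 4 as worked: P P P K P P P P K P P P P
Counting 2 along the worked row gives P.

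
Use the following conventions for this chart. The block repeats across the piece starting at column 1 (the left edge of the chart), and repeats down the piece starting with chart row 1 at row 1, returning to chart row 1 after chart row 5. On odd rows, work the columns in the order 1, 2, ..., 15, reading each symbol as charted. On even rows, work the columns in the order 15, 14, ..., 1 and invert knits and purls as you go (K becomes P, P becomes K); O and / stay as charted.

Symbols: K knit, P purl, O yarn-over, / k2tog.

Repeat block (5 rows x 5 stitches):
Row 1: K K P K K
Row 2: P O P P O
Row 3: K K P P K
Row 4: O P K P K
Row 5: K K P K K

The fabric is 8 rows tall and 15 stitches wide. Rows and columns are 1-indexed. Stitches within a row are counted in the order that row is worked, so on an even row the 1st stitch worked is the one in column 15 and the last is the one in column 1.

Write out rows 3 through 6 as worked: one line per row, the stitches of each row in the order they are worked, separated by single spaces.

Row 3: chart row 3, RS - tile across columns 1-15 and work as-is.
Row 4: chart row 4, WS - tiled (columns 1-15): O P K P K O P K P K O P K P K; work from column 15 back to 1 with K<->P swapped.
Row 5: chart row 5, RS - tile across columns 1-15 and work as-is.
Row 6: chart row 1, WS - tiled (columns 1-15): K K P K K K K P K K K K P K K; work from column 15 back to 1 with K<->P swapped.

Rows as worked:
K K P P K K K P P K K K P P K
P K P K O P K P K O P K P K O
K K P K K K K P K K K K P K K
P P K P P P P K P P P P K P P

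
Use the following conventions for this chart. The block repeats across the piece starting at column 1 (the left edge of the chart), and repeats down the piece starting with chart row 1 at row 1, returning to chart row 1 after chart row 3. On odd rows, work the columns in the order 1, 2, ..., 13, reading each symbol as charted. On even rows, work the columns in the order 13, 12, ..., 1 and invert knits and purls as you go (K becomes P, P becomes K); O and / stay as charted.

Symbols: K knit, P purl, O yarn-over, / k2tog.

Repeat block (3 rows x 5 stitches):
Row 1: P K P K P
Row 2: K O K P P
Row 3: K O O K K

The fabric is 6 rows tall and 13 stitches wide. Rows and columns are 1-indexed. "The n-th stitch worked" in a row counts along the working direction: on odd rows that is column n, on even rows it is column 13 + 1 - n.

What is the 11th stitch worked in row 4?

For row 4: chart row = ((4-1) mod 3) + 1 = 1; this is a WS (even) row.
Chart row 1 tiled across columns 1-13: P K P K P P K P K P P K P
WS: work from column 13 back to column 1 (reverse the tiled row), swapping K<->P (O and / unchanged).
Row 4 as worked: K P K K P K P K K P K P K
The 11th stitch worked is K.

Stitch:
K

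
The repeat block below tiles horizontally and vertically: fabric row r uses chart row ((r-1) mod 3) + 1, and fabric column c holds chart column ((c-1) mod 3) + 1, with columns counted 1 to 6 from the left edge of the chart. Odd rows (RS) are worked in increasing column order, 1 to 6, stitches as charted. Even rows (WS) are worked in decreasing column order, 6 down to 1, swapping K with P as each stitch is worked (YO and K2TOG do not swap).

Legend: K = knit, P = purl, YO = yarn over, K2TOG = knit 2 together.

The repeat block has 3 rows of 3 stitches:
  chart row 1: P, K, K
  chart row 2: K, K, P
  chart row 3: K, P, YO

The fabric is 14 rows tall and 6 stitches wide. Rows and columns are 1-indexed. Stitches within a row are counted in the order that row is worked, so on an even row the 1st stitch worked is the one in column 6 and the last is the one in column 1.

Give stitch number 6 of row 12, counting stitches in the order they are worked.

Row 12: (12-1) mod 3 = 2, so use chart row 3. Even row -> WS.
Chart row 3 tiled across columns 1-6: K P YO K P YO
WS row: flip the tiled sequence (start at column 6) and apply K<->P; YO and K2TOG stay.
Row 12 as worked: YO K P YO K P
The 6th stitch worked is P.

Result:
P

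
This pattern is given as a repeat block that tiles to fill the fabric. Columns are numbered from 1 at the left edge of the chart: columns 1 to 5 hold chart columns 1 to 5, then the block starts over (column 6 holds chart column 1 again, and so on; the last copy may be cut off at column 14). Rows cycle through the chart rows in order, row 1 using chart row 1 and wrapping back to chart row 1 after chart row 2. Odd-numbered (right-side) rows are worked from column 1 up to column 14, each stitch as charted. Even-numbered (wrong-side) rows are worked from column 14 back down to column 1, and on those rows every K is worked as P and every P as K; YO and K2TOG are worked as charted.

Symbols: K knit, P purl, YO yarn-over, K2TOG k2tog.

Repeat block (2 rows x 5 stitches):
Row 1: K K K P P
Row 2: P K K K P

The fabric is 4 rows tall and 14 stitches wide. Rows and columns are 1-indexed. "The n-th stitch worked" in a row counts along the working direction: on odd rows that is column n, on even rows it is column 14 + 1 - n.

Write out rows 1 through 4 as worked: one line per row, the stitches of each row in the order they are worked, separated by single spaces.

== ROWS AS WORKED ==
K K K P P K K K P P K K K P
P P P K K P P P K K P P P K
K K K P P K K K P P K K K P
P P P K K P P P K K P P P K

Derivation:
Row 1: chart row 1, RS - tile across columns 1-14 and work as-is.
Row 2: chart row 2, WS - tiled (columns 1-14): P K K K P P K K K P P K K K; work from column 14 back to 1 with K<->P swapped.
Row 3: chart row 1, RS - tile across columns 1-14 and work as-is.
Row 4: chart row 2, WS - tiled (columns 1-14): P K K K P P K K K P P K K K; work from column 14 back to 1 with K<->P swapped.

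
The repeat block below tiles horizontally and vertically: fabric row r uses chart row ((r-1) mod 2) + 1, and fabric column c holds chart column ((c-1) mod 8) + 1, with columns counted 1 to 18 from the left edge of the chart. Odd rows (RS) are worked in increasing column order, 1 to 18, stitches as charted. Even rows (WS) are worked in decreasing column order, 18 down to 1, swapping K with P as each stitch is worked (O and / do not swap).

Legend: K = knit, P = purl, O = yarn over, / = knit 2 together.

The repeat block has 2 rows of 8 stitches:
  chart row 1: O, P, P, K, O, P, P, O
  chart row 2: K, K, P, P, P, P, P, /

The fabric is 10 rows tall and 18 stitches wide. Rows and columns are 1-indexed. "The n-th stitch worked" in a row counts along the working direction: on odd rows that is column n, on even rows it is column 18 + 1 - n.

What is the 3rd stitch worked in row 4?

Result:
/

Derivation:
For row 4: chart row = ((4-1) mod 2) + 1 = 2; this is a WS (even) row.
Chart row 2 tiled across columns 1-18: K K P P P P P / K K P P P P P / K K
WS row: flip the tiled sequence (start at column 18) and apply K<->P; O and / stay.
Row 4 as worked: P P / K K K K K P P / K K K K K P P
The 3rd stitch worked is /.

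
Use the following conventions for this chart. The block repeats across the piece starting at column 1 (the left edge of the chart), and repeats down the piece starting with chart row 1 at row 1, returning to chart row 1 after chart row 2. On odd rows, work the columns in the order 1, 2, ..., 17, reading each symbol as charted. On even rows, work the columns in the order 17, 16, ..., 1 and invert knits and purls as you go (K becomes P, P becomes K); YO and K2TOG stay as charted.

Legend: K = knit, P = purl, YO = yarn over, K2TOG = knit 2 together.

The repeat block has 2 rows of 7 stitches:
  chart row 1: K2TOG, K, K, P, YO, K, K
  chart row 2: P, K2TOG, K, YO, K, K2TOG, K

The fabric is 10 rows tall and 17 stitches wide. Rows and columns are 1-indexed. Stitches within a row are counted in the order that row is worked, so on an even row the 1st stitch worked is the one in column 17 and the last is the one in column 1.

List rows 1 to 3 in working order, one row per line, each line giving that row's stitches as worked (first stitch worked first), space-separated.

Row 1: chart row 1, RS - tile across columns 1-17 and work as-is.
Row 2: chart row 2, WS - tiled (columns 1-17): P K2TOG K YO K K2TOG K P K2TOG K YO K K2TOG K P K2TOG K; work from column 17 back to 1 with K<->P swapped.
Row 3: chart row 1, RS - tile across columns 1-17 and work as-is.

Result:
K2TOG K K P YO K K K2TOG K K P YO K K K2TOG K K
P K2TOG K P K2TOG P YO P K2TOG K P K2TOG P YO P K2TOG K
K2TOG K K P YO K K K2TOG K K P YO K K K2TOG K K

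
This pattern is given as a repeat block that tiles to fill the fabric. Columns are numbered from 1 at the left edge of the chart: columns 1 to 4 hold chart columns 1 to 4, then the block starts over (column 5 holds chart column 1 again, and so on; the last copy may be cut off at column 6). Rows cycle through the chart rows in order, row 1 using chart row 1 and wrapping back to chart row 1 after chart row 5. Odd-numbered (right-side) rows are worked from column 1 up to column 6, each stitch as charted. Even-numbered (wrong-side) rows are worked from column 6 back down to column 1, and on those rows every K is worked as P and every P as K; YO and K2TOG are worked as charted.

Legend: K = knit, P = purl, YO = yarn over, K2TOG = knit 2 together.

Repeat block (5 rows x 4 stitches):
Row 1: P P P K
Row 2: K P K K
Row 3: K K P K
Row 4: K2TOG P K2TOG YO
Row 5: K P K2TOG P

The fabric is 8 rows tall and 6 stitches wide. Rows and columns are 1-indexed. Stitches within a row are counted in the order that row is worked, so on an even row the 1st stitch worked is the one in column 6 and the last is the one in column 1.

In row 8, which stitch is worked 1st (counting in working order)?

Row 8 uses chart row ((8-1) mod 5)+1 = 3. Row 8 is even, so WS.
Chart row 3 tiled across columns 1-6: K K P K K K
WS: work from column 6 back to column 1 (reverse the tiled row), swapping K<->P (YO and K2TOG unchanged).
Row 8 as worked: P P P K P P
The 1st stitch worked is P.

Stitch:
P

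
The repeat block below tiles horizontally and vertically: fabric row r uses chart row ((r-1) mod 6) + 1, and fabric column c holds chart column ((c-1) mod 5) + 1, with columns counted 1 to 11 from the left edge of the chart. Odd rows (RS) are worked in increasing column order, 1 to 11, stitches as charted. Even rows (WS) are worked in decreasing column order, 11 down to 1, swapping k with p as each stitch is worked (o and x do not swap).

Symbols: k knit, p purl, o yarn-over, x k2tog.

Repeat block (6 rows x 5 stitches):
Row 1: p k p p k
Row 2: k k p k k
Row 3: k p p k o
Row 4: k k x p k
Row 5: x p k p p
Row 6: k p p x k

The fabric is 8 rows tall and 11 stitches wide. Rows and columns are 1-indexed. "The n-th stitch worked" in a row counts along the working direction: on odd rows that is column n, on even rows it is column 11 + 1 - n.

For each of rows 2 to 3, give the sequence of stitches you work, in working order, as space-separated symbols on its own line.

Row 2: chart row 2, WS - tiled (columns 1-11): k k p k k k k p k k k; work from column 11 back to 1 with k<->p swapped.
Row 3: chart row 3, RS - tile across columns 1-11 and work as-is.

Result:
p p p k p p p p k p p
k p p k o k p p k o k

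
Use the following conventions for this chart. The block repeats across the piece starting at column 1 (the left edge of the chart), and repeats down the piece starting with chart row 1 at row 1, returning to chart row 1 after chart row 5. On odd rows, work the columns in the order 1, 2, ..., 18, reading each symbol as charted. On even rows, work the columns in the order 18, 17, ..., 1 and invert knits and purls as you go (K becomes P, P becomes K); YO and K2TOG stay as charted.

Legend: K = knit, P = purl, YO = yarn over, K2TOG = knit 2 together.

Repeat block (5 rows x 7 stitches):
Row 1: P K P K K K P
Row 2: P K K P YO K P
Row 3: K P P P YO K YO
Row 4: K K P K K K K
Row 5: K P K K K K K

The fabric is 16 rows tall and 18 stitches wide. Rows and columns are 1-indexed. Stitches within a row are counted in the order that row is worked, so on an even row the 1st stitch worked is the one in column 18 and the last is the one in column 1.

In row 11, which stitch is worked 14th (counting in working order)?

Row 11: (11-1) mod 5 = 0, so use chart row 1. Odd row -> RS.
Chart row 1 tiled across columns 1-18: P K P K K K P P K P K K K P P K P K
RS row: no reversal, no swap; stitch n worked = column n.
Stitch 14 in working order -> P

Result:
P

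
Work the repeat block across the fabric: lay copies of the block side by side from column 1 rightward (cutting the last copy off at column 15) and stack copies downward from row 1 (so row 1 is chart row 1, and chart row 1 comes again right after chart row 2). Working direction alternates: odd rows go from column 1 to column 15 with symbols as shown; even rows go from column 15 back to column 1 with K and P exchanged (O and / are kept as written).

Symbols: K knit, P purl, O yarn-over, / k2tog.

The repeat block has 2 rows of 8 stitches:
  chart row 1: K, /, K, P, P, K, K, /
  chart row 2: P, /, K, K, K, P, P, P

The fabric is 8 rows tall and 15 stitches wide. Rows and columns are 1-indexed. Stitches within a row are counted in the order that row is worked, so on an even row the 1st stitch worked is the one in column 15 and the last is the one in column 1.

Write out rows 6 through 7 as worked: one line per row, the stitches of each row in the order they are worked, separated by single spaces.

Rows as worked:
K K P P P / K K K K P P P / K
K / K P P K K / K / K P P K K

Derivation:
Row 6: chart row 2, WS - tiled (columns 1-15): P / K K K P P P P / K K K P P; work from column 15 back to 1 with K<->P swapped.
Row 7: chart row 1, RS - tile across columns 1-15 and work as-is.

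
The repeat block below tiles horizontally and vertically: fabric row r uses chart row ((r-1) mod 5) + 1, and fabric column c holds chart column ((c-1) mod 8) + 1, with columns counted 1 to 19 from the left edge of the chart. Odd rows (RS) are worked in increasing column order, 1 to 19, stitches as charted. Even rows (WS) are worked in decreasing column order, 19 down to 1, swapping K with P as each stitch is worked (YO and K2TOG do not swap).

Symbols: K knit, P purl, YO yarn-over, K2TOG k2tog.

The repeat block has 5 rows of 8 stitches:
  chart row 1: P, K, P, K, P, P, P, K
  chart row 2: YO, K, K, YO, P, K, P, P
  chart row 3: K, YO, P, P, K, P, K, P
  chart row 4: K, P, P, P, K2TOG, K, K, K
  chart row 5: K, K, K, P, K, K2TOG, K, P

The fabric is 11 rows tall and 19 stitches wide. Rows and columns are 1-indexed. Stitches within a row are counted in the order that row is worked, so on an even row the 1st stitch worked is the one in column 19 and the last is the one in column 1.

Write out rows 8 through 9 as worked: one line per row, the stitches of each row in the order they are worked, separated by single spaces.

Rows as worked:
K YO P K P K P K K YO P K P K P K K YO P
K P P P K2TOG K K K K P P P K2TOG K K K K P P

Derivation:
Row 8: chart row 3, WS - tiled (columns 1-19): K YO P P K P K P K YO P P K P K P K YO P; work from column 19 back to 1 with K<->P swapped.
Row 9: chart row 4, RS - tile across columns 1-19 and work as-is.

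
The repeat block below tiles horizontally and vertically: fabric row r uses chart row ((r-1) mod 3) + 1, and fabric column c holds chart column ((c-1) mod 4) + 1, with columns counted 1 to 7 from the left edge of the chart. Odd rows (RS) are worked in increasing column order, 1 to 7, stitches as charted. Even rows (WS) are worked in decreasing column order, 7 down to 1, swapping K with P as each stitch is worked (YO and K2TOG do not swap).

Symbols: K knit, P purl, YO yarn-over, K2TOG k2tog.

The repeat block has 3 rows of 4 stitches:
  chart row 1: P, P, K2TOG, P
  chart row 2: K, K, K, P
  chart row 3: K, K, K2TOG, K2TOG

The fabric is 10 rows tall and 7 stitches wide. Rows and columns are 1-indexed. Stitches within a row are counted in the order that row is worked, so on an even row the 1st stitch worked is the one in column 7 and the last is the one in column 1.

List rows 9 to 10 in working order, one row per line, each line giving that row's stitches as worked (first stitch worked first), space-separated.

Row 9: chart row 3, RS - tile across columns 1-7 and work as-is.
Row 10: chart row 1, WS - tiled (columns 1-7): P P K2TOG P P P K2TOG; work from column 7 back to 1 with K<->P swapped.

Rows as worked:
K K K2TOG K2TOG K K K2TOG
K2TOG K K K K2TOG K K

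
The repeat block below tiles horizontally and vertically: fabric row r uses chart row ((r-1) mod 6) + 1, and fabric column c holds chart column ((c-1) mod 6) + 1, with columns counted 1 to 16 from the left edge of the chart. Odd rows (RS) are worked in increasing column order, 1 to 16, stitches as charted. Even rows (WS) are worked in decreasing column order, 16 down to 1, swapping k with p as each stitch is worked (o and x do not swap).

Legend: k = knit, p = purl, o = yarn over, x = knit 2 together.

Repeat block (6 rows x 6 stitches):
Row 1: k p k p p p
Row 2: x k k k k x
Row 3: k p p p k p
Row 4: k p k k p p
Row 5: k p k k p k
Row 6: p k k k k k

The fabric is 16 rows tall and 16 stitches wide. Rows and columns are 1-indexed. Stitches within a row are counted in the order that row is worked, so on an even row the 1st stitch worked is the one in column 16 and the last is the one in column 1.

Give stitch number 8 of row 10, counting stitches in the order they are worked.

Stitch:
p

Derivation:
Row 10: (10-1) mod 6 = 3, so use chart row 4. Even row -> WS.
Chart row 4 tiled across columns 1-16: k p k k p p k p k k p p k p k k
WS row: flip the tiled sequence (start at column 16) and apply k<->p; o and x stay.
Row 10 as worked: p p k p k k p p k p k k p p k p
Stitch 8 in working order -> p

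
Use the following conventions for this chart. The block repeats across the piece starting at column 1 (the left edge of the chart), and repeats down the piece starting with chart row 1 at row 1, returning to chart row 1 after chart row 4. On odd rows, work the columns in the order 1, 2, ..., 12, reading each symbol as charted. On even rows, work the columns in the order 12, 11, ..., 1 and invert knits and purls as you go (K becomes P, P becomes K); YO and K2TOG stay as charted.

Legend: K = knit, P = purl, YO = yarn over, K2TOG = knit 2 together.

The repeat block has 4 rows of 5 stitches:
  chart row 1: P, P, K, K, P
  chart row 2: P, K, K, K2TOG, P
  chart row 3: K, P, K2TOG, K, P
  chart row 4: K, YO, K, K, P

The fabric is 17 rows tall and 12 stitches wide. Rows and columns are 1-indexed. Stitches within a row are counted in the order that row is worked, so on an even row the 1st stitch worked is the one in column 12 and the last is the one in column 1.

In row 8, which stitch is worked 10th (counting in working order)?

Row 8 uses chart row ((8-1) mod 4)+1 = 4. Row 8 is even, so WS.
Chart row 4 tiled across columns 1-12: K YO K K P K YO K K P K YO
WS row: flip the tiled sequence (start at column 12) and apply K<->P; YO and K2TOG stay.
Row 8 as worked: YO P K P P YO P K P P YO P
Counting 10 along the worked row gives P.

Result:
P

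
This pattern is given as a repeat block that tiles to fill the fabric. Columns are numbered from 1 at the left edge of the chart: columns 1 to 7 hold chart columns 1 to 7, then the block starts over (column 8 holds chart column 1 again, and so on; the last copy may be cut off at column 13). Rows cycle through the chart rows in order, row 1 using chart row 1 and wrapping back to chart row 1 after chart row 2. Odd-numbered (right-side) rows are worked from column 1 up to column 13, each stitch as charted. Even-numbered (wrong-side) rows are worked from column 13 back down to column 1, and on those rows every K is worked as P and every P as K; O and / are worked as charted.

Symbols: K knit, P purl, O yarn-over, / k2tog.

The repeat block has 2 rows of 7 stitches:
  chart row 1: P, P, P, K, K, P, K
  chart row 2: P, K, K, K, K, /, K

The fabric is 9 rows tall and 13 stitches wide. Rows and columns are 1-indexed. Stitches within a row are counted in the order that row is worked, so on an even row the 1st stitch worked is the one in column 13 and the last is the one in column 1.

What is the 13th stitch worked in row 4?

For row 4: chart row = ((4-1) mod 2) + 1 = 2; this is a WS (even) row.
Chart row 2 tiled across columns 1-13: P K K K K / K P K K K K /
WS row: flip the tiled sequence (start at column 13) and apply K<->P; O and / stay.
Row 4 as worked: / P P P P K P / P P P P K
The 13th stitch worked is K.

== STITCH ==
K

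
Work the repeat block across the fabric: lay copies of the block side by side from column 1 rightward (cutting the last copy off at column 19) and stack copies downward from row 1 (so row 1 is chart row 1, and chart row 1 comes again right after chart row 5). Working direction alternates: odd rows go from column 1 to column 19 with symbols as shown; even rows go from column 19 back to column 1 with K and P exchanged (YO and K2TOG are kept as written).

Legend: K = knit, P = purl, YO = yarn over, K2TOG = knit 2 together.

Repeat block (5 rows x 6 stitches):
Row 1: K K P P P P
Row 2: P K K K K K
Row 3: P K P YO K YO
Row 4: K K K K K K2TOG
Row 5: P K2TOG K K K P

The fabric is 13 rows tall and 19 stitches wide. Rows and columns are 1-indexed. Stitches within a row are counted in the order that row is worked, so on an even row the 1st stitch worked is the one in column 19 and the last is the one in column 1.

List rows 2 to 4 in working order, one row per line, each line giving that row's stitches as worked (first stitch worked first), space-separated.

Rows as worked:
K P P P P P K P P P P P K P P P P P K
P K P YO K YO P K P YO K YO P K P YO K YO P
P K2TOG P P P P P K2TOG P P P P P K2TOG P P P P P

Derivation:
Row 2: chart row 2, WS - tiled (columns 1-19): P K K K K K P K K K K K P K K K K K P; work from column 19 back to 1 with K<->P swapped.
Row 3: chart row 3, RS - tile across columns 1-19 and work as-is.
Row 4: chart row 4, WS - tiled (columns 1-19): K K K K K K2TOG K K K K K K2TOG K K K K K K2TOG K; work from column 19 back to 1 with K<->P swapped.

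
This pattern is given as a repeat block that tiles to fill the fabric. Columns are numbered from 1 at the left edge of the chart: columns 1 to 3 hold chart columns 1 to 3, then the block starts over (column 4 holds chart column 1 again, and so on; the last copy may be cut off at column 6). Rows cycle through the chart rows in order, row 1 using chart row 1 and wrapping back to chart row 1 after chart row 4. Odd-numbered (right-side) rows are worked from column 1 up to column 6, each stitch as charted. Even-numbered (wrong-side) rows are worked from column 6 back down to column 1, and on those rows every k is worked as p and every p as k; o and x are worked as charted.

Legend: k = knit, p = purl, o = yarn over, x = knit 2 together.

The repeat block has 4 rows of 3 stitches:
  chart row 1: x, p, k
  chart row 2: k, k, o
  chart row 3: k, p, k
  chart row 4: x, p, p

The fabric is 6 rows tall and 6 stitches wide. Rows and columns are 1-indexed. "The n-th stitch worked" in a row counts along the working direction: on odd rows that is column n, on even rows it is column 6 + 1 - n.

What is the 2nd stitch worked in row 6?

Result:
p

Derivation:
Row 6: (6-1) mod 4 = 1, so use chart row 2. Even row -> WS.
Chart row 2 tiled across columns 1-6: k k o k k o
WS: work from column 6 back to column 1 (reverse the tiled row), swapping k<->p (o and x unchanged).
Row 6 as worked: o p p o p p
Stitch 2 in working order -> p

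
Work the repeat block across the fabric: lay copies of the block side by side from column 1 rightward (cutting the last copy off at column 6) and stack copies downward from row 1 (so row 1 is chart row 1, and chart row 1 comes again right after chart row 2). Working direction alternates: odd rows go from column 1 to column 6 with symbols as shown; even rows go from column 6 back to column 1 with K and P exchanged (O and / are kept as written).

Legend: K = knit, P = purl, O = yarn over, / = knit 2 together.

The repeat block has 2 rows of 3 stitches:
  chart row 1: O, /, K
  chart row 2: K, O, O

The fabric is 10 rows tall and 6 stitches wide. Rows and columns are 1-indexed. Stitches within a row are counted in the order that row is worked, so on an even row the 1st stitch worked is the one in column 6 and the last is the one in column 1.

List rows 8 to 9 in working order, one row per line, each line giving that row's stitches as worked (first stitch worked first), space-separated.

Row 8: chart row 2, WS - tiled (columns 1-6): K O O K O O; work from column 6 back to 1 with K<->P swapped.
Row 9: chart row 1, RS - tile across columns 1-6 and work as-is.

Result:
O O P O O P
O / K O / K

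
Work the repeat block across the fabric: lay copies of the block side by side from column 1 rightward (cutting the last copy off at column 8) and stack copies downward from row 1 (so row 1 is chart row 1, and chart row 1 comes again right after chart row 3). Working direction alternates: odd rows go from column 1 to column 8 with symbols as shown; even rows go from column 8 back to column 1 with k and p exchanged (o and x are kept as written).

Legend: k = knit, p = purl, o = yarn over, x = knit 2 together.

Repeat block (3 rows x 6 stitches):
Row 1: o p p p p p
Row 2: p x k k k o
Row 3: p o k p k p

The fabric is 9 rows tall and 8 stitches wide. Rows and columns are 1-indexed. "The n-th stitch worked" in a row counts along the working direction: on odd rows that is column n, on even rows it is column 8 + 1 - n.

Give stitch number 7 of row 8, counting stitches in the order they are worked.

Stitch:
x

Derivation:
For row 8: chart row = ((8-1) mod 3) + 1 = 2; this is a WS (even) row.
Chart row 2 tiled across columns 1-8: p x k k k o p x
WS row: flip the tiled sequence (start at column 8) and apply k<->p; o and x stay.
Row 8 as worked: x k o p p p x k
The 7th stitch worked is x.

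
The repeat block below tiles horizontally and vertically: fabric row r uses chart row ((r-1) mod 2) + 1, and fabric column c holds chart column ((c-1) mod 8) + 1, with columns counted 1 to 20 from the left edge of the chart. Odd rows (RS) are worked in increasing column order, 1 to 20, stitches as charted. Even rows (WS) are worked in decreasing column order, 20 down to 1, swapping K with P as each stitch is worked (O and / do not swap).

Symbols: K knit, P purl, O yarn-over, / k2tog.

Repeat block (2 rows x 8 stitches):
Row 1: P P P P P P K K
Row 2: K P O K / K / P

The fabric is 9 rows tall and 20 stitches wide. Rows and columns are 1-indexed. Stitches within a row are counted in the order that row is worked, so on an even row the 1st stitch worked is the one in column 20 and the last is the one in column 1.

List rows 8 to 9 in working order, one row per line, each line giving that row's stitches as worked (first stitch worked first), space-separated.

Result:
P O K P K / P / P O K P K / P / P O K P
P P P P P P K K P P P P P P K K P P P P

Derivation:
Row 8: chart row 2, WS - tiled (columns 1-20): K P O K / K / P K P O K / K / P K P O K; work from column 20 back to 1 with K<->P swapped.
Row 9: chart row 1, RS - tile across columns 1-20 and work as-is.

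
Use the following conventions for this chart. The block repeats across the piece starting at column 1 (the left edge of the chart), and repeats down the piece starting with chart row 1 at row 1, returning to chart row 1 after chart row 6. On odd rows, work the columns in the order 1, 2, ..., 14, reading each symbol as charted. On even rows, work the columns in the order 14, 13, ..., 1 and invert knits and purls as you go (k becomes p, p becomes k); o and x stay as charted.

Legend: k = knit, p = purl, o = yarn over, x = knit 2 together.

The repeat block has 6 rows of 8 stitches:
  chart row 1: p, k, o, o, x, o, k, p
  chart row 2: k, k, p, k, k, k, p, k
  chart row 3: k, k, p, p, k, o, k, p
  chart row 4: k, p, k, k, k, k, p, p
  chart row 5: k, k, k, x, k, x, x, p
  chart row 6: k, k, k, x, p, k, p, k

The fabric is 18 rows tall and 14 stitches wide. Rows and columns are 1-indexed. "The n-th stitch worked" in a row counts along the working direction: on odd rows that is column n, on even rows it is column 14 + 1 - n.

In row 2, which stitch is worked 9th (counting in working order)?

== STITCH ==
p

Derivation:
For row 2: chart row = ((2-1) mod 6) + 1 = 2; this is a WS (even) row.
Chart row 2 tiled across columns 1-14: k k p k k k p k k k p k k k
Wrong side: read the tiled row from column 14 down to 1 and exchange k with p (leave o, x).
Row 2 as worked: p p p k p p p k p p p k p p
Counting 9 along the worked row gives p.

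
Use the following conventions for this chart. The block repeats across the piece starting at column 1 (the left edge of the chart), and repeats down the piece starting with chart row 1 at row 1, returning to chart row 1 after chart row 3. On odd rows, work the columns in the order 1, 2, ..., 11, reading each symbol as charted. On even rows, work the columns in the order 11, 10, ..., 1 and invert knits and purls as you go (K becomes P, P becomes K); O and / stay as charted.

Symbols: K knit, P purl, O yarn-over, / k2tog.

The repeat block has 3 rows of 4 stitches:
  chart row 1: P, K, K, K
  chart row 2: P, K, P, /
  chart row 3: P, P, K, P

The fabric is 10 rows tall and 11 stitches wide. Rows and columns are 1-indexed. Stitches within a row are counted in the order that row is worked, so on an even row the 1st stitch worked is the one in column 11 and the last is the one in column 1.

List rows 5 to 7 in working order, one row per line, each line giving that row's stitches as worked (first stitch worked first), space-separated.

Row 5: chart row 2, RS - tile across columns 1-11 and work as-is.
Row 6: chart row 3, WS - tiled (columns 1-11): P P K P P P K P P P K; work from column 11 back to 1 with K<->P swapped.
Row 7: chart row 1, RS - tile across columns 1-11 and work as-is.

Result:
P K P / P K P / P K P
P K K K P K K K P K K
P K K K P K K K P K K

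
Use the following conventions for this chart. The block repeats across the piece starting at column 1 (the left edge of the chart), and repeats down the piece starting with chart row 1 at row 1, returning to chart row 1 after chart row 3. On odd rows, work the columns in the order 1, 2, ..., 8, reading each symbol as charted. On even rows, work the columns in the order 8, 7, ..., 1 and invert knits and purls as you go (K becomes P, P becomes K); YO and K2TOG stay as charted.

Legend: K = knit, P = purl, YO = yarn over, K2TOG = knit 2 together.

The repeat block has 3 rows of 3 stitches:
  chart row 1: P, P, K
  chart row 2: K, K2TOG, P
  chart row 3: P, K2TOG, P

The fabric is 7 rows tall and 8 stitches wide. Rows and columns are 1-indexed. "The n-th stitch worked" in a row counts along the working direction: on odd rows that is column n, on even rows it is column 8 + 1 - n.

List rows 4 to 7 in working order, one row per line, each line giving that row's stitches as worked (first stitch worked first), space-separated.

Result:
K K P K K P K K
K K2TOG P K K2TOG P K K2TOG
K2TOG K K K2TOG K K K2TOG K
P P K P P K P P

Derivation:
Row 4: chart row 1, WS - tiled (columns 1-8): P P K P P K P P; work from column 8 back to 1 with K<->P swapped.
Row 5: chart row 2, RS - tile across columns 1-8 and work as-is.
Row 6: chart row 3, WS - tiled (columns 1-8): P K2TOG P P K2TOG P P K2TOG; work from column 8 back to 1 with K<->P swapped.
Row 7: chart row 1, RS - tile across columns 1-8 and work as-is.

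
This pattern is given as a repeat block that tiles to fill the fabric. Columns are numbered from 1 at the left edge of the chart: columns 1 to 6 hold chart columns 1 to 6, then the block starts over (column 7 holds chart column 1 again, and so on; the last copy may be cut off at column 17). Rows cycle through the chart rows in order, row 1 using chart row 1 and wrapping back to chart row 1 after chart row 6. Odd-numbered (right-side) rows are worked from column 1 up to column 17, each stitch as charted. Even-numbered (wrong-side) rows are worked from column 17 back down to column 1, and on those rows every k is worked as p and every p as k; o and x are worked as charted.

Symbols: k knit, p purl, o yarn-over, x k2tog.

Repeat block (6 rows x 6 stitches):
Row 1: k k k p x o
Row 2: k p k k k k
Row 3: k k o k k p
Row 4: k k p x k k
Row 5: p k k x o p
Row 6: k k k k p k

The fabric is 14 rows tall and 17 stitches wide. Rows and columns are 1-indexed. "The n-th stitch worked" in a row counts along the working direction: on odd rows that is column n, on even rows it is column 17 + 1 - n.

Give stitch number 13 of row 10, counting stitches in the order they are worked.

Result:
p

Derivation:
Row 10 uses chart row ((10-1) mod 6)+1 = 4. Row 10 is even, so WS.
Chart row 4 tiled across columns 1-17: k k p x k k k k p x k k k k p x k
Wrong side: read the tiled row from column 17 down to 1 and exchange k with p (leave o, x).
Row 10 as worked: p x k p p p p x k p p p p x k p p
The 13th stitch worked is p.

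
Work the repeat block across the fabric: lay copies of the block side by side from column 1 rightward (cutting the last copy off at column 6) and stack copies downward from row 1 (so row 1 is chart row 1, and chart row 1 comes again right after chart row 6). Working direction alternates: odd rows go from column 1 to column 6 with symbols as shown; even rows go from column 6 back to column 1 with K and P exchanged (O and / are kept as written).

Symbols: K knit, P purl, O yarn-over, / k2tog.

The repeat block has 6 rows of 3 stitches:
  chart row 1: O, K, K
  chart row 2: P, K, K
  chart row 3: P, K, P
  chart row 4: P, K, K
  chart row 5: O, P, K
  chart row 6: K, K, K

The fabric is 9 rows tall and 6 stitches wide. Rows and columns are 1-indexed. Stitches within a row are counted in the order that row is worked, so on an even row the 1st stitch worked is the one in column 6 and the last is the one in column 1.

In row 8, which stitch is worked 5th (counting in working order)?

Row 8 uses chart row ((8-1) mod 6)+1 = 2. Row 8 is even, so WS.
Chart row 2 tiled across columns 1-6: P K K P K K
WS row: flip the tiled sequence (start at column 6) and apply K<->P; O and / stay.
Row 8 as worked: P P K P P K
The 5th stitch worked is P.

Stitch:
P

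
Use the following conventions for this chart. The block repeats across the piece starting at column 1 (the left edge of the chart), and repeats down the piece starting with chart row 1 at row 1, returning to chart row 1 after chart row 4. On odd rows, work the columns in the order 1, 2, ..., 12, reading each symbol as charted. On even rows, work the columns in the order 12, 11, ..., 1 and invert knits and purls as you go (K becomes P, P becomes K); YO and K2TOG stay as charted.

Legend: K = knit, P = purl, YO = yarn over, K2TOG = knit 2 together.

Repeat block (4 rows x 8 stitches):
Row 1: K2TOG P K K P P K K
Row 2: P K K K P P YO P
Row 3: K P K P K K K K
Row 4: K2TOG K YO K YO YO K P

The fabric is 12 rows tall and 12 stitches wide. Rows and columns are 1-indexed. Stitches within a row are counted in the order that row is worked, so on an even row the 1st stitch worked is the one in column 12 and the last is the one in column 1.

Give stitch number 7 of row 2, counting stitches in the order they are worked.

Stitch:
K

Derivation:
For row 2: chart row = ((2-1) mod 4) + 1 = 2; this is a WS (even) row.
Chart row 2 tiled across columns 1-12: P K K K P P YO P P K K K
Wrong side: read the tiled row from column 12 down to 1 and exchange K with P (leave YO, K2TOG).
Row 2 as worked: P P P K K YO K K P P P K
The 7th stitch worked is K.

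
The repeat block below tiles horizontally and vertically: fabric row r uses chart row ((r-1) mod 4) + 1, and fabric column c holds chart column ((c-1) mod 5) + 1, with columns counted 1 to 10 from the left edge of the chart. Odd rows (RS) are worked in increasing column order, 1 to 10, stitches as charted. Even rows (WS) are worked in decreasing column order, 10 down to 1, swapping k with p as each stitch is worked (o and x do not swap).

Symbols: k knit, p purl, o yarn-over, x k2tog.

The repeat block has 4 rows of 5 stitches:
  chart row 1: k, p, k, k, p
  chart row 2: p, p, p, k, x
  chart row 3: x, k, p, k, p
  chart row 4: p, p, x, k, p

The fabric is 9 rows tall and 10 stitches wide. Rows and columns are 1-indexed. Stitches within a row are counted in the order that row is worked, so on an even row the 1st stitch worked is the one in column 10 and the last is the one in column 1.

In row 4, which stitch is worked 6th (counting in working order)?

Stitch:
k

Derivation:
Row 4: (4-1) mod 4 = 3, so use chart row 4. Even row -> WS.
Chart row 4 tiled across columns 1-10: p p x k p p p x k p
WS: work from column 10 back to column 1 (reverse the tiled row), swapping k<->p (o and x unchanged).
Row 4 as worked: k p x k k k p x k k
Counting 6 along the worked row gives k.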